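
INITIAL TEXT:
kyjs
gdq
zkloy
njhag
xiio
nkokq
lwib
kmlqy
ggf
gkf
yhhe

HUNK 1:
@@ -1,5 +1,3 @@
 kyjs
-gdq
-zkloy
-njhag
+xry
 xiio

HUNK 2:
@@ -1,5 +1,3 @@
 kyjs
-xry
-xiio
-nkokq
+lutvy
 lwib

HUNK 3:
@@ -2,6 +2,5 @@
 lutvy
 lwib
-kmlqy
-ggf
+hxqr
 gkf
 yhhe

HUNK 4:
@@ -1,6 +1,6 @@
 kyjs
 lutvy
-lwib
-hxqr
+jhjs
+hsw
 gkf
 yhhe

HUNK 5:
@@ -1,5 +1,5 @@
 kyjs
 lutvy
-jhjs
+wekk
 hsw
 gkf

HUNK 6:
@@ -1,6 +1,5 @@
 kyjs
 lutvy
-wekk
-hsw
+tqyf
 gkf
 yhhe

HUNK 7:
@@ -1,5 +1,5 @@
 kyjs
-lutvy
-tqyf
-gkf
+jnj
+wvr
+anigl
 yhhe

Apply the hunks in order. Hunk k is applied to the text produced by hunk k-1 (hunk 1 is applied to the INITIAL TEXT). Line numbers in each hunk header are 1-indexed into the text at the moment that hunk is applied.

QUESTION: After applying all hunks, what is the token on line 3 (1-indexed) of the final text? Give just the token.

Answer: wvr

Derivation:
Hunk 1: at line 1 remove [gdq,zkloy,njhag] add [xry] -> 9 lines: kyjs xry xiio nkokq lwib kmlqy ggf gkf yhhe
Hunk 2: at line 1 remove [xry,xiio,nkokq] add [lutvy] -> 7 lines: kyjs lutvy lwib kmlqy ggf gkf yhhe
Hunk 3: at line 2 remove [kmlqy,ggf] add [hxqr] -> 6 lines: kyjs lutvy lwib hxqr gkf yhhe
Hunk 4: at line 1 remove [lwib,hxqr] add [jhjs,hsw] -> 6 lines: kyjs lutvy jhjs hsw gkf yhhe
Hunk 5: at line 1 remove [jhjs] add [wekk] -> 6 lines: kyjs lutvy wekk hsw gkf yhhe
Hunk 6: at line 1 remove [wekk,hsw] add [tqyf] -> 5 lines: kyjs lutvy tqyf gkf yhhe
Hunk 7: at line 1 remove [lutvy,tqyf,gkf] add [jnj,wvr,anigl] -> 5 lines: kyjs jnj wvr anigl yhhe
Final line 3: wvr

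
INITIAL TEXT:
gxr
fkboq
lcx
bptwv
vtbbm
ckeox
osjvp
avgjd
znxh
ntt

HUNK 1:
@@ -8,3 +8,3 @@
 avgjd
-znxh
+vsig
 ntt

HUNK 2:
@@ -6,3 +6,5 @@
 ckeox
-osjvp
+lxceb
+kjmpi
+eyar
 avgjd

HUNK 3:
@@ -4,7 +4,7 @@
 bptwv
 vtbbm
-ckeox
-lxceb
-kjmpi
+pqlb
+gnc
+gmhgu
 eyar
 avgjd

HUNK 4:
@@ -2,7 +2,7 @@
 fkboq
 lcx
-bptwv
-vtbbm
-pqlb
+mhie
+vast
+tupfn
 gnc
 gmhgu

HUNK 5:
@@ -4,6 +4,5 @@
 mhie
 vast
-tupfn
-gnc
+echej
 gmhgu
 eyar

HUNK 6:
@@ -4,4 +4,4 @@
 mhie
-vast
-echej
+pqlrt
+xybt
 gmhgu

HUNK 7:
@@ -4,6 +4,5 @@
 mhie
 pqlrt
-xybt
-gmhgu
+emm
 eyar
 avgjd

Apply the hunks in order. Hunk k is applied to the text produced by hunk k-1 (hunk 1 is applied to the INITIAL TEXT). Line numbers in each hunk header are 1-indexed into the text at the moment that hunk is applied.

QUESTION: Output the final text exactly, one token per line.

Hunk 1: at line 8 remove [znxh] add [vsig] -> 10 lines: gxr fkboq lcx bptwv vtbbm ckeox osjvp avgjd vsig ntt
Hunk 2: at line 6 remove [osjvp] add [lxceb,kjmpi,eyar] -> 12 lines: gxr fkboq lcx bptwv vtbbm ckeox lxceb kjmpi eyar avgjd vsig ntt
Hunk 3: at line 4 remove [ckeox,lxceb,kjmpi] add [pqlb,gnc,gmhgu] -> 12 lines: gxr fkboq lcx bptwv vtbbm pqlb gnc gmhgu eyar avgjd vsig ntt
Hunk 4: at line 2 remove [bptwv,vtbbm,pqlb] add [mhie,vast,tupfn] -> 12 lines: gxr fkboq lcx mhie vast tupfn gnc gmhgu eyar avgjd vsig ntt
Hunk 5: at line 4 remove [tupfn,gnc] add [echej] -> 11 lines: gxr fkboq lcx mhie vast echej gmhgu eyar avgjd vsig ntt
Hunk 6: at line 4 remove [vast,echej] add [pqlrt,xybt] -> 11 lines: gxr fkboq lcx mhie pqlrt xybt gmhgu eyar avgjd vsig ntt
Hunk 7: at line 4 remove [xybt,gmhgu] add [emm] -> 10 lines: gxr fkboq lcx mhie pqlrt emm eyar avgjd vsig ntt

Answer: gxr
fkboq
lcx
mhie
pqlrt
emm
eyar
avgjd
vsig
ntt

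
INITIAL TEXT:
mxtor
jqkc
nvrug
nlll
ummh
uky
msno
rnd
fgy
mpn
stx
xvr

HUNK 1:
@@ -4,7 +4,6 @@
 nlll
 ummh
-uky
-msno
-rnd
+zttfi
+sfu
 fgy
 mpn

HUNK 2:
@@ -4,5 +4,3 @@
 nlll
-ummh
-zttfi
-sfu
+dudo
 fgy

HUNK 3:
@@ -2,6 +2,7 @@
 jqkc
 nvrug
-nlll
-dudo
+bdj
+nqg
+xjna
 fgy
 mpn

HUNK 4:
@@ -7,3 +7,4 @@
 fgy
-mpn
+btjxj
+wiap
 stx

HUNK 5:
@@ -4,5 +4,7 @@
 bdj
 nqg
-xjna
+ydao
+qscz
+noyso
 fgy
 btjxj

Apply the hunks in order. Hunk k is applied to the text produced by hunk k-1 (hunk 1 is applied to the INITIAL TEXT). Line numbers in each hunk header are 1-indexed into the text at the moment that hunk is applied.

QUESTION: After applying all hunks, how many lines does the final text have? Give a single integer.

Answer: 13

Derivation:
Hunk 1: at line 4 remove [uky,msno,rnd] add [zttfi,sfu] -> 11 lines: mxtor jqkc nvrug nlll ummh zttfi sfu fgy mpn stx xvr
Hunk 2: at line 4 remove [ummh,zttfi,sfu] add [dudo] -> 9 lines: mxtor jqkc nvrug nlll dudo fgy mpn stx xvr
Hunk 3: at line 2 remove [nlll,dudo] add [bdj,nqg,xjna] -> 10 lines: mxtor jqkc nvrug bdj nqg xjna fgy mpn stx xvr
Hunk 4: at line 7 remove [mpn] add [btjxj,wiap] -> 11 lines: mxtor jqkc nvrug bdj nqg xjna fgy btjxj wiap stx xvr
Hunk 5: at line 4 remove [xjna] add [ydao,qscz,noyso] -> 13 lines: mxtor jqkc nvrug bdj nqg ydao qscz noyso fgy btjxj wiap stx xvr
Final line count: 13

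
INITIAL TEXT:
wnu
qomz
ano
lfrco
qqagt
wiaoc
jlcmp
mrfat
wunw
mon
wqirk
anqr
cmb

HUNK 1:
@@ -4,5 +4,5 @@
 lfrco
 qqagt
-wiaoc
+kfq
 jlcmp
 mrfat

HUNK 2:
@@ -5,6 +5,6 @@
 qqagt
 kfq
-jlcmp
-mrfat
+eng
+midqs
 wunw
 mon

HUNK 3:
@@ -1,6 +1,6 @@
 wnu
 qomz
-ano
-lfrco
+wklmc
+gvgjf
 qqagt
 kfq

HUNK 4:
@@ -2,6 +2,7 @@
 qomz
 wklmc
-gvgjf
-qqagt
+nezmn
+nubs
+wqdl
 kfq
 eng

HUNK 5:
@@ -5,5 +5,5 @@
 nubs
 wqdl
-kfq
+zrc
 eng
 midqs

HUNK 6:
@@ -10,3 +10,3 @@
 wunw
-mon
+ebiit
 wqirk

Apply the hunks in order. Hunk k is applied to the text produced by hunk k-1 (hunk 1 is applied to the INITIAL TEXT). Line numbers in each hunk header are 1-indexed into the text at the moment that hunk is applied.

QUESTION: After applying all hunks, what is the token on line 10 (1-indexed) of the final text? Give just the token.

Hunk 1: at line 4 remove [wiaoc] add [kfq] -> 13 lines: wnu qomz ano lfrco qqagt kfq jlcmp mrfat wunw mon wqirk anqr cmb
Hunk 2: at line 5 remove [jlcmp,mrfat] add [eng,midqs] -> 13 lines: wnu qomz ano lfrco qqagt kfq eng midqs wunw mon wqirk anqr cmb
Hunk 3: at line 1 remove [ano,lfrco] add [wklmc,gvgjf] -> 13 lines: wnu qomz wklmc gvgjf qqagt kfq eng midqs wunw mon wqirk anqr cmb
Hunk 4: at line 2 remove [gvgjf,qqagt] add [nezmn,nubs,wqdl] -> 14 lines: wnu qomz wklmc nezmn nubs wqdl kfq eng midqs wunw mon wqirk anqr cmb
Hunk 5: at line 5 remove [kfq] add [zrc] -> 14 lines: wnu qomz wklmc nezmn nubs wqdl zrc eng midqs wunw mon wqirk anqr cmb
Hunk 6: at line 10 remove [mon] add [ebiit] -> 14 lines: wnu qomz wklmc nezmn nubs wqdl zrc eng midqs wunw ebiit wqirk anqr cmb
Final line 10: wunw

Answer: wunw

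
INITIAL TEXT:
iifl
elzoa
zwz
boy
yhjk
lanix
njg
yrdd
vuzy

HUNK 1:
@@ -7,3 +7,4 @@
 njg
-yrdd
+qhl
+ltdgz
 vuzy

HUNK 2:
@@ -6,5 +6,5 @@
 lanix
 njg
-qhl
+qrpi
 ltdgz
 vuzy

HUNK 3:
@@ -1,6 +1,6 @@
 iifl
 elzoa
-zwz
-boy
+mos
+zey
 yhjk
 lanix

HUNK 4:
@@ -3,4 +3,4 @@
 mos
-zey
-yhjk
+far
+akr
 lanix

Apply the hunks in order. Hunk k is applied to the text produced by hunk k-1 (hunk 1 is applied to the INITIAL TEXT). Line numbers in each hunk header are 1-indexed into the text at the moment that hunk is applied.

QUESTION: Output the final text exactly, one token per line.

Answer: iifl
elzoa
mos
far
akr
lanix
njg
qrpi
ltdgz
vuzy

Derivation:
Hunk 1: at line 7 remove [yrdd] add [qhl,ltdgz] -> 10 lines: iifl elzoa zwz boy yhjk lanix njg qhl ltdgz vuzy
Hunk 2: at line 6 remove [qhl] add [qrpi] -> 10 lines: iifl elzoa zwz boy yhjk lanix njg qrpi ltdgz vuzy
Hunk 3: at line 1 remove [zwz,boy] add [mos,zey] -> 10 lines: iifl elzoa mos zey yhjk lanix njg qrpi ltdgz vuzy
Hunk 4: at line 3 remove [zey,yhjk] add [far,akr] -> 10 lines: iifl elzoa mos far akr lanix njg qrpi ltdgz vuzy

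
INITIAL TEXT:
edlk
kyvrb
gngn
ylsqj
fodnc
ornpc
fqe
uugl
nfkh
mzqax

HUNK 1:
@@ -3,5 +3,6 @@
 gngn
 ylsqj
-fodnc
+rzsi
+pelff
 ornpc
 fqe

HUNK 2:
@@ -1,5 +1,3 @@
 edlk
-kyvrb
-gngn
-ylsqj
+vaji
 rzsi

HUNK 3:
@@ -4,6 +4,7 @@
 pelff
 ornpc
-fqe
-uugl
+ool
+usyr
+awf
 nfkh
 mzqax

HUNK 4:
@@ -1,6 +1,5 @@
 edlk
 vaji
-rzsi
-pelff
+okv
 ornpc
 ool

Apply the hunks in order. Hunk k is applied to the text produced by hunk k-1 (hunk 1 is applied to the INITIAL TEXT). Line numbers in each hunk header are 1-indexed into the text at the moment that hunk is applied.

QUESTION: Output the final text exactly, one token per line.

Answer: edlk
vaji
okv
ornpc
ool
usyr
awf
nfkh
mzqax

Derivation:
Hunk 1: at line 3 remove [fodnc] add [rzsi,pelff] -> 11 lines: edlk kyvrb gngn ylsqj rzsi pelff ornpc fqe uugl nfkh mzqax
Hunk 2: at line 1 remove [kyvrb,gngn,ylsqj] add [vaji] -> 9 lines: edlk vaji rzsi pelff ornpc fqe uugl nfkh mzqax
Hunk 3: at line 4 remove [fqe,uugl] add [ool,usyr,awf] -> 10 lines: edlk vaji rzsi pelff ornpc ool usyr awf nfkh mzqax
Hunk 4: at line 1 remove [rzsi,pelff] add [okv] -> 9 lines: edlk vaji okv ornpc ool usyr awf nfkh mzqax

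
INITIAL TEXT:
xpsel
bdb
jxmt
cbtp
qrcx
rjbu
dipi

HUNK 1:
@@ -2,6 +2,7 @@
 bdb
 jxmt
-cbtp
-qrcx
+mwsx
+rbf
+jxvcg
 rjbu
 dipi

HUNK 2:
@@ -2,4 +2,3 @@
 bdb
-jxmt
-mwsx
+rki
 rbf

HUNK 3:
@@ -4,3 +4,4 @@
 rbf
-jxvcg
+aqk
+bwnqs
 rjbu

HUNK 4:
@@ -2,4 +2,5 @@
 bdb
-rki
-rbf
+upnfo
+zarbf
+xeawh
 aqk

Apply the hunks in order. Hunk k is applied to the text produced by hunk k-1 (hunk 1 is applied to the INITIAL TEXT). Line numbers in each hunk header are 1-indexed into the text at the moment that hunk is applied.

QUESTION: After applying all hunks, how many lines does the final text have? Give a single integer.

Hunk 1: at line 2 remove [cbtp,qrcx] add [mwsx,rbf,jxvcg] -> 8 lines: xpsel bdb jxmt mwsx rbf jxvcg rjbu dipi
Hunk 2: at line 2 remove [jxmt,mwsx] add [rki] -> 7 lines: xpsel bdb rki rbf jxvcg rjbu dipi
Hunk 3: at line 4 remove [jxvcg] add [aqk,bwnqs] -> 8 lines: xpsel bdb rki rbf aqk bwnqs rjbu dipi
Hunk 4: at line 2 remove [rki,rbf] add [upnfo,zarbf,xeawh] -> 9 lines: xpsel bdb upnfo zarbf xeawh aqk bwnqs rjbu dipi
Final line count: 9

Answer: 9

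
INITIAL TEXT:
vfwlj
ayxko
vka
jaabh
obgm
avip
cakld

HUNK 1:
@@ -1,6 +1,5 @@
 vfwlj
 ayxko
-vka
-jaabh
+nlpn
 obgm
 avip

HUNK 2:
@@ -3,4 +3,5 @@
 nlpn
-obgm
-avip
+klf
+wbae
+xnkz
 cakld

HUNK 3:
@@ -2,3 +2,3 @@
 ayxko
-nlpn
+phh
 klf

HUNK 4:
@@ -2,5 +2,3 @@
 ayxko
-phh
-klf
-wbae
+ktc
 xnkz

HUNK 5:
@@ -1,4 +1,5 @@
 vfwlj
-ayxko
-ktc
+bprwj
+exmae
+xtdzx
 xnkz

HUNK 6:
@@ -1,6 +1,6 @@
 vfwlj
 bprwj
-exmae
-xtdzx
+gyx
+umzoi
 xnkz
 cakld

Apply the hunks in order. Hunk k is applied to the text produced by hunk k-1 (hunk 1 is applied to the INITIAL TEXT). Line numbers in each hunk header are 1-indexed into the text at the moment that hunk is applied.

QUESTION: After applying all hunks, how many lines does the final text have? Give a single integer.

Hunk 1: at line 1 remove [vka,jaabh] add [nlpn] -> 6 lines: vfwlj ayxko nlpn obgm avip cakld
Hunk 2: at line 3 remove [obgm,avip] add [klf,wbae,xnkz] -> 7 lines: vfwlj ayxko nlpn klf wbae xnkz cakld
Hunk 3: at line 2 remove [nlpn] add [phh] -> 7 lines: vfwlj ayxko phh klf wbae xnkz cakld
Hunk 4: at line 2 remove [phh,klf,wbae] add [ktc] -> 5 lines: vfwlj ayxko ktc xnkz cakld
Hunk 5: at line 1 remove [ayxko,ktc] add [bprwj,exmae,xtdzx] -> 6 lines: vfwlj bprwj exmae xtdzx xnkz cakld
Hunk 6: at line 1 remove [exmae,xtdzx] add [gyx,umzoi] -> 6 lines: vfwlj bprwj gyx umzoi xnkz cakld
Final line count: 6

Answer: 6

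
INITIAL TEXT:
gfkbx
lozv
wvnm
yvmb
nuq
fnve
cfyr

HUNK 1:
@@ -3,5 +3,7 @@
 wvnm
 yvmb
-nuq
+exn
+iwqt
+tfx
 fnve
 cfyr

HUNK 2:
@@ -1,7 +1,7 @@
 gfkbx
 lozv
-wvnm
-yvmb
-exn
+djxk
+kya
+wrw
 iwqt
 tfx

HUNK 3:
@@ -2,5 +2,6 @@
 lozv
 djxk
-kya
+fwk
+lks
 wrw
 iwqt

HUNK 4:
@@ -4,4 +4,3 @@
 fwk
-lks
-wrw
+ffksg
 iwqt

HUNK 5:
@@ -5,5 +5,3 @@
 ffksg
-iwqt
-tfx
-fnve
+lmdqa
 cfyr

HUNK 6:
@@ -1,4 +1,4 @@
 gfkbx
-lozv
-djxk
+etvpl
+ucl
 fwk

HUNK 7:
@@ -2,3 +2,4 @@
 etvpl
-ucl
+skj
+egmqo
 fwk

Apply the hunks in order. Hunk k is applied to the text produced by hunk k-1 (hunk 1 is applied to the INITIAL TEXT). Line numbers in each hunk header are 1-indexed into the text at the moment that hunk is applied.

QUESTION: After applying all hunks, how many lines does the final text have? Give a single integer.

Hunk 1: at line 3 remove [nuq] add [exn,iwqt,tfx] -> 9 lines: gfkbx lozv wvnm yvmb exn iwqt tfx fnve cfyr
Hunk 2: at line 1 remove [wvnm,yvmb,exn] add [djxk,kya,wrw] -> 9 lines: gfkbx lozv djxk kya wrw iwqt tfx fnve cfyr
Hunk 3: at line 2 remove [kya] add [fwk,lks] -> 10 lines: gfkbx lozv djxk fwk lks wrw iwqt tfx fnve cfyr
Hunk 4: at line 4 remove [lks,wrw] add [ffksg] -> 9 lines: gfkbx lozv djxk fwk ffksg iwqt tfx fnve cfyr
Hunk 5: at line 5 remove [iwqt,tfx,fnve] add [lmdqa] -> 7 lines: gfkbx lozv djxk fwk ffksg lmdqa cfyr
Hunk 6: at line 1 remove [lozv,djxk] add [etvpl,ucl] -> 7 lines: gfkbx etvpl ucl fwk ffksg lmdqa cfyr
Hunk 7: at line 2 remove [ucl] add [skj,egmqo] -> 8 lines: gfkbx etvpl skj egmqo fwk ffksg lmdqa cfyr
Final line count: 8

Answer: 8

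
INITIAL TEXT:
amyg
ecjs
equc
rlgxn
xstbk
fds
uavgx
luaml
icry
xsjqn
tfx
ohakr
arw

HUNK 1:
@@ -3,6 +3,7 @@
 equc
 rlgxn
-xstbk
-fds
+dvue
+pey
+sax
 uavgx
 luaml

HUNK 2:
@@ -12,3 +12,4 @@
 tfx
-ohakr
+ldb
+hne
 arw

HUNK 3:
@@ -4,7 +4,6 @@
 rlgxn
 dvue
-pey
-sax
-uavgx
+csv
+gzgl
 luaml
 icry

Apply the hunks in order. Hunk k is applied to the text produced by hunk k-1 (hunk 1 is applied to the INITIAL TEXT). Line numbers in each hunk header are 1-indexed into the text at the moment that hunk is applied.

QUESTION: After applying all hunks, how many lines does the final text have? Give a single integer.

Answer: 14

Derivation:
Hunk 1: at line 3 remove [xstbk,fds] add [dvue,pey,sax] -> 14 lines: amyg ecjs equc rlgxn dvue pey sax uavgx luaml icry xsjqn tfx ohakr arw
Hunk 2: at line 12 remove [ohakr] add [ldb,hne] -> 15 lines: amyg ecjs equc rlgxn dvue pey sax uavgx luaml icry xsjqn tfx ldb hne arw
Hunk 3: at line 4 remove [pey,sax,uavgx] add [csv,gzgl] -> 14 lines: amyg ecjs equc rlgxn dvue csv gzgl luaml icry xsjqn tfx ldb hne arw
Final line count: 14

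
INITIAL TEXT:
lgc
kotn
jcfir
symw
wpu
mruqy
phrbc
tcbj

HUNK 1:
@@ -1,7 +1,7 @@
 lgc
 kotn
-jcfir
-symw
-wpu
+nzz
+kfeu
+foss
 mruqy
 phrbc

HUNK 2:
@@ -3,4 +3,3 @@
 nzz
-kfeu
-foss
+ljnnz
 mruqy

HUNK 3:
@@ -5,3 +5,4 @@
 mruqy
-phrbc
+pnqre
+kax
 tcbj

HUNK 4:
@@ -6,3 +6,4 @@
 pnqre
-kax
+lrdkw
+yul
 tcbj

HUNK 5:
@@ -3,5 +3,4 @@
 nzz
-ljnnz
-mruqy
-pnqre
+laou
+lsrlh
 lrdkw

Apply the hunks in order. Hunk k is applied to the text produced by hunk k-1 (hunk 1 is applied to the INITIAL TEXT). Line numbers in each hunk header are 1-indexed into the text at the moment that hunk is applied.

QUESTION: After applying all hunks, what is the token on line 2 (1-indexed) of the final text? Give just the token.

Hunk 1: at line 1 remove [jcfir,symw,wpu] add [nzz,kfeu,foss] -> 8 lines: lgc kotn nzz kfeu foss mruqy phrbc tcbj
Hunk 2: at line 3 remove [kfeu,foss] add [ljnnz] -> 7 lines: lgc kotn nzz ljnnz mruqy phrbc tcbj
Hunk 3: at line 5 remove [phrbc] add [pnqre,kax] -> 8 lines: lgc kotn nzz ljnnz mruqy pnqre kax tcbj
Hunk 4: at line 6 remove [kax] add [lrdkw,yul] -> 9 lines: lgc kotn nzz ljnnz mruqy pnqre lrdkw yul tcbj
Hunk 5: at line 3 remove [ljnnz,mruqy,pnqre] add [laou,lsrlh] -> 8 lines: lgc kotn nzz laou lsrlh lrdkw yul tcbj
Final line 2: kotn

Answer: kotn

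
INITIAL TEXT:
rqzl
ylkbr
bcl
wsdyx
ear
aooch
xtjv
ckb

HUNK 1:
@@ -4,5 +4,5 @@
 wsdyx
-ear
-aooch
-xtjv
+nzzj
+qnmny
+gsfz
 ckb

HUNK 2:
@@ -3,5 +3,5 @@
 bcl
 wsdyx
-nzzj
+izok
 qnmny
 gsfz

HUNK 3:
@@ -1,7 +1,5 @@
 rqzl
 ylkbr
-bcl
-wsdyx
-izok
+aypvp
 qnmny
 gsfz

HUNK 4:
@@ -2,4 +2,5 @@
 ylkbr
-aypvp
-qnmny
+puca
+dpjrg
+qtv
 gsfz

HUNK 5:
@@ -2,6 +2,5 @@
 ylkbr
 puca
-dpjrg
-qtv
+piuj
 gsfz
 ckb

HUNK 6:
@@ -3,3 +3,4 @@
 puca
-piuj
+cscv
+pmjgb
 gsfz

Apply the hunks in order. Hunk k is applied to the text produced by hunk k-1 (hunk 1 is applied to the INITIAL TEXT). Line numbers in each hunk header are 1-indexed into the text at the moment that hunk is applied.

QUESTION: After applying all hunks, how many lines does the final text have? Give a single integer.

Hunk 1: at line 4 remove [ear,aooch,xtjv] add [nzzj,qnmny,gsfz] -> 8 lines: rqzl ylkbr bcl wsdyx nzzj qnmny gsfz ckb
Hunk 2: at line 3 remove [nzzj] add [izok] -> 8 lines: rqzl ylkbr bcl wsdyx izok qnmny gsfz ckb
Hunk 3: at line 1 remove [bcl,wsdyx,izok] add [aypvp] -> 6 lines: rqzl ylkbr aypvp qnmny gsfz ckb
Hunk 4: at line 2 remove [aypvp,qnmny] add [puca,dpjrg,qtv] -> 7 lines: rqzl ylkbr puca dpjrg qtv gsfz ckb
Hunk 5: at line 2 remove [dpjrg,qtv] add [piuj] -> 6 lines: rqzl ylkbr puca piuj gsfz ckb
Hunk 6: at line 3 remove [piuj] add [cscv,pmjgb] -> 7 lines: rqzl ylkbr puca cscv pmjgb gsfz ckb
Final line count: 7

Answer: 7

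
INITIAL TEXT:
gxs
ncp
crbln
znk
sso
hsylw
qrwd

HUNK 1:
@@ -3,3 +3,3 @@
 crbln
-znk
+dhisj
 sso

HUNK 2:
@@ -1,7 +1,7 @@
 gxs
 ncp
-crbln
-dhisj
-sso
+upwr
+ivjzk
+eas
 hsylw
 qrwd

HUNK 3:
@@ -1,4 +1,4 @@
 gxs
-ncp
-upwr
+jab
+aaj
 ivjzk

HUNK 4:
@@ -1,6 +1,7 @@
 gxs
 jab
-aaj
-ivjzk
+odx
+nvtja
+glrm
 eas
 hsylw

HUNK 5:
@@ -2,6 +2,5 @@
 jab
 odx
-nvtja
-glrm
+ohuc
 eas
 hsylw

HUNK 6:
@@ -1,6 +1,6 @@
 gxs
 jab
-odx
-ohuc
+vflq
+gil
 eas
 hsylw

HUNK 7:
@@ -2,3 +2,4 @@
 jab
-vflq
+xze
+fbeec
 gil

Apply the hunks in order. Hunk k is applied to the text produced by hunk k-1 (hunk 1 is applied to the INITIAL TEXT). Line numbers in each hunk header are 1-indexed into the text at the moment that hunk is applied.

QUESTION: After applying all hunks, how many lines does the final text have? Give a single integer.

Answer: 8

Derivation:
Hunk 1: at line 3 remove [znk] add [dhisj] -> 7 lines: gxs ncp crbln dhisj sso hsylw qrwd
Hunk 2: at line 1 remove [crbln,dhisj,sso] add [upwr,ivjzk,eas] -> 7 lines: gxs ncp upwr ivjzk eas hsylw qrwd
Hunk 3: at line 1 remove [ncp,upwr] add [jab,aaj] -> 7 lines: gxs jab aaj ivjzk eas hsylw qrwd
Hunk 4: at line 1 remove [aaj,ivjzk] add [odx,nvtja,glrm] -> 8 lines: gxs jab odx nvtja glrm eas hsylw qrwd
Hunk 5: at line 2 remove [nvtja,glrm] add [ohuc] -> 7 lines: gxs jab odx ohuc eas hsylw qrwd
Hunk 6: at line 1 remove [odx,ohuc] add [vflq,gil] -> 7 lines: gxs jab vflq gil eas hsylw qrwd
Hunk 7: at line 2 remove [vflq] add [xze,fbeec] -> 8 lines: gxs jab xze fbeec gil eas hsylw qrwd
Final line count: 8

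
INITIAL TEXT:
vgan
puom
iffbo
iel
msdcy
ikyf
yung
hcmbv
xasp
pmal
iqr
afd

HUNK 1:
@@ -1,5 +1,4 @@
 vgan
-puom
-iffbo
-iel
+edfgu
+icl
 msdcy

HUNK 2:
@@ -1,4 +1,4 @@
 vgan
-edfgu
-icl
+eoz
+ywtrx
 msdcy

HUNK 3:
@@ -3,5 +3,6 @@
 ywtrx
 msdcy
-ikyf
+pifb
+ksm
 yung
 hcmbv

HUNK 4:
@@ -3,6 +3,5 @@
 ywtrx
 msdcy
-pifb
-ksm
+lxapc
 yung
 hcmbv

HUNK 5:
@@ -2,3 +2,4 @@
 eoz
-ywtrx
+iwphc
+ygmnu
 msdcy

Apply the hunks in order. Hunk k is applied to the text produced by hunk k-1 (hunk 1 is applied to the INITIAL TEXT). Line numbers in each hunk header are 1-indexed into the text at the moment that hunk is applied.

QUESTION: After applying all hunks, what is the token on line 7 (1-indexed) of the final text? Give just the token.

Hunk 1: at line 1 remove [puom,iffbo,iel] add [edfgu,icl] -> 11 lines: vgan edfgu icl msdcy ikyf yung hcmbv xasp pmal iqr afd
Hunk 2: at line 1 remove [edfgu,icl] add [eoz,ywtrx] -> 11 lines: vgan eoz ywtrx msdcy ikyf yung hcmbv xasp pmal iqr afd
Hunk 3: at line 3 remove [ikyf] add [pifb,ksm] -> 12 lines: vgan eoz ywtrx msdcy pifb ksm yung hcmbv xasp pmal iqr afd
Hunk 4: at line 3 remove [pifb,ksm] add [lxapc] -> 11 lines: vgan eoz ywtrx msdcy lxapc yung hcmbv xasp pmal iqr afd
Hunk 5: at line 2 remove [ywtrx] add [iwphc,ygmnu] -> 12 lines: vgan eoz iwphc ygmnu msdcy lxapc yung hcmbv xasp pmal iqr afd
Final line 7: yung

Answer: yung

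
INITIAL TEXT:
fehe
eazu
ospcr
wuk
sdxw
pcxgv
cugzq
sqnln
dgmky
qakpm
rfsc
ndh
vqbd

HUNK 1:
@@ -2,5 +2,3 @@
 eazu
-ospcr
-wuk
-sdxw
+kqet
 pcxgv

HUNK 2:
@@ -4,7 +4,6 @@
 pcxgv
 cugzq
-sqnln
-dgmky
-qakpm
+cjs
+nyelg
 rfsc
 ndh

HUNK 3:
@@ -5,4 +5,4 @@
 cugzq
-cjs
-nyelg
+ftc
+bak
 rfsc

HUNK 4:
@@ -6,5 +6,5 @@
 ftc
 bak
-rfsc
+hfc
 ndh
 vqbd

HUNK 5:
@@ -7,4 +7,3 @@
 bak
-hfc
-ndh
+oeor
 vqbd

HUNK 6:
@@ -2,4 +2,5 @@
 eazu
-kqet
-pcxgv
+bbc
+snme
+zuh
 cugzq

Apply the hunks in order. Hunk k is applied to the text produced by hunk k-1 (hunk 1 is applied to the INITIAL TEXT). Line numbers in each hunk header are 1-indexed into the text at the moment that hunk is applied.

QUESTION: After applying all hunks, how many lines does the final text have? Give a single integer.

Hunk 1: at line 2 remove [ospcr,wuk,sdxw] add [kqet] -> 11 lines: fehe eazu kqet pcxgv cugzq sqnln dgmky qakpm rfsc ndh vqbd
Hunk 2: at line 4 remove [sqnln,dgmky,qakpm] add [cjs,nyelg] -> 10 lines: fehe eazu kqet pcxgv cugzq cjs nyelg rfsc ndh vqbd
Hunk 3: at line 5 remove [cjs,nyelg] add [ftc,bak] -> 10 lines: fehe eazu kqet pcxgv cugzq ftc bak rfsc ndh vqbd
Hunk 4: at line 6 remove [rfsc] add [hfc] -> 10 lines: fehe eazu kqet pcxgv cugzq ftc bak hfc ndh vqbd
Hunk 5: at line 7 remove [hfc,ndh] add [oeor] -> 9 lines: fehe eazu kqet pcxgv cugzq ftc bak oeor vqbd
Hunk 6: at line 2 remove [kqet,pcxgv] add [bbc,snme,zuh] -> 10 lines: fehe eazu bbc snme zuh cugzq ftc bak oeor vqbd
Final line count: 10

Answer: 10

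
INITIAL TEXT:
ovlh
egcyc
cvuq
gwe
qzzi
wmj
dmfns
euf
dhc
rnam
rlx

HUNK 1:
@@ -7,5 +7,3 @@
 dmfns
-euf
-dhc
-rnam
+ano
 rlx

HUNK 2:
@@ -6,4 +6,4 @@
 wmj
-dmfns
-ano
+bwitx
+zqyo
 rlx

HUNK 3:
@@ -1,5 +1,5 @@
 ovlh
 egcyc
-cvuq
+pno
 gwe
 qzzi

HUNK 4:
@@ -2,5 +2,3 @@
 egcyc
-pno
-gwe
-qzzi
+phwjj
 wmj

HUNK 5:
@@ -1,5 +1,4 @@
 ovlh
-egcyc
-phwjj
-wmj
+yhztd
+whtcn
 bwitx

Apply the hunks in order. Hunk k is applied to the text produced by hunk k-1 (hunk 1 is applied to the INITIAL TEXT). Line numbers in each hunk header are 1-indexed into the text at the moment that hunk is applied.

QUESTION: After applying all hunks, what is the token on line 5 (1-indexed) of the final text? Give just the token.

Answer: zqyo

Derivation:
Hunk 1: at line 7 remove [euf,dhc,rnam] add [ano] -> 9 lines: ovlh egcyc cvuq gwe qzzi wmj dmfns ano rlx
Hunk 2: at line 6 remove [dmfns,ano] add [bwitx,zqyo] -> 9 lines: ovlh egcyc cvuq gwe qzzi wmj bwitx zqyo rlx
Hunk 3: at line 1 remove [cvuq] add [pno] -> 9 lines: ovlh egcyc pno gwe qzzi wmj bwitx zqyo rlx
Hunk 4: at line 2 remove [pno,gwe,qzzi] add [phwjj] -> 7 lines: ovlh egcyc phwjj wmj bwitx zqyo rlx
Hunk 5: at line 1 remove [egcyc,phwjj,wmj] add [yhztd,whtcn] -> 6 lines: ovlh yhztd whtcn bwitx zqyo rlx
Final line 5: zqyo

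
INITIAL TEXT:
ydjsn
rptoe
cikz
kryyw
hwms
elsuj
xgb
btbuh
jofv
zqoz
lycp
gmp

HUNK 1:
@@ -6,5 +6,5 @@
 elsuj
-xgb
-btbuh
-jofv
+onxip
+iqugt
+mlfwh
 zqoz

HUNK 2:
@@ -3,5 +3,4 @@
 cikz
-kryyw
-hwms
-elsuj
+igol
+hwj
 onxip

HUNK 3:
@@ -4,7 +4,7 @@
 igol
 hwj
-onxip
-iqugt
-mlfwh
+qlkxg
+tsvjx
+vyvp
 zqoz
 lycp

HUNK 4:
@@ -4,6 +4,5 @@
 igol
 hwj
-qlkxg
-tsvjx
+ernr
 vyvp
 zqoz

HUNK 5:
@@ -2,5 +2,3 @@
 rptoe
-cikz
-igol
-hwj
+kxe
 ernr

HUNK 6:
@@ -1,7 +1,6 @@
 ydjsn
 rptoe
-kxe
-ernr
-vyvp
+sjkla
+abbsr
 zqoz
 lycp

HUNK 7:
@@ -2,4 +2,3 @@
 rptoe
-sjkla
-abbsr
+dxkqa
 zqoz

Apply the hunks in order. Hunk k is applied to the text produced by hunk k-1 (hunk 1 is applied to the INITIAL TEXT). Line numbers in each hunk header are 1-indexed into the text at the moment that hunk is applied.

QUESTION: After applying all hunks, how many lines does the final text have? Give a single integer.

Answer: 6

Derivation:
Hunk 1: at line 6 remove [xgb,btbuh,jofv] add [onxip,iqugt,mlfwh] -> 12 lines: ydjsn rptoe cikz kryyw hwms elsuj onxip iqugt mlfwh zqoz lycp gmp
Hunk 2: at line 3 remove [kryyw,hwms,elsuj] add [igol,hwj] -> 11 lines: ydjsn rptoe cikz igol hwj onxip iqugt mlfwh zqoz lycp gmp
Hunk 3: at line 4 remove [onxip,iqugt,mlfwh] add [qlkxg,tsvjx,vyvp] -> 11 lines: ydjsn rptoe cikz igol hwj qlkxg tsvjx vyvp zqoz lycp gmp
Hunk 4: at line 4 remove [qlkxg,tsvjx] add [ernr] -> 10 lines: ydjsn rptoe cikz igol hwj ernr vyvp zqoz lycp gmp
Hunk 5: at line 2 remove [cikz,igol,hwj] add [kxe] -> 8 lines: ydjsn rptoe kxe ernr vyvp zqoz lycp gmp
Hunk 6: at line 1 remove [kxe,ernr,vyvp] add [sjkla,abbsr] -> 7 lines: ydjsn rptoe sjkla abbsr zqoz lycp gmp
Hunk 7: at line 2 remove [sjkla,abbsr] add [dxkqa] -> 6 lines: ydjsn rptoe dxkqa zqoz lycp gmp
Final line count: 6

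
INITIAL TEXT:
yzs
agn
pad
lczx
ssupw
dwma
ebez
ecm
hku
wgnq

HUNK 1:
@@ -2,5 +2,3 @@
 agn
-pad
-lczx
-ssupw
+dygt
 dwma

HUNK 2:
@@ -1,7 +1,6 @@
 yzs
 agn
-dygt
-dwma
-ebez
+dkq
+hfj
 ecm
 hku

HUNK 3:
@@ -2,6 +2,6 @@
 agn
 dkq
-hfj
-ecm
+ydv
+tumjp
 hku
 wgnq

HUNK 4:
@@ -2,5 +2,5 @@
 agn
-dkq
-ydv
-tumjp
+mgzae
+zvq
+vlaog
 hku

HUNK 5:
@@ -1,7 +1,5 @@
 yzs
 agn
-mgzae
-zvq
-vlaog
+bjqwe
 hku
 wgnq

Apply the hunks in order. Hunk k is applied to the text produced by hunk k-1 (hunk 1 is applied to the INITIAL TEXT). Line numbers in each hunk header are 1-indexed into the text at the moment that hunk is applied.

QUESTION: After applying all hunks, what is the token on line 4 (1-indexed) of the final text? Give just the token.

Answer: hku

Derivation:
Hunk 1: at line 2 remove [pad,lczx,ssupw] add [dygt] -> 8 lines: yzs agn dygt dwma ebez ecm hku wgnq
Hunk 2: at line 1 remove [dygt,dwma,ebez] add [dkq,hfj] -> 7 lines: yzs agn dkq hfj ecm hku wgnq
Hunk 3: at line 2 remove [hfj,ecm] add [ydv,tumjp] -> 7 lines: yzs agn dkq ydv tumjp hku wgnq
Hunk 4: at line 2 remove [dkq,ydv,tumjp] add [mgzae,zvq,vlaog] -> 7 lines: yzs agn mgzae zvq vlaog hku wgnq
Hunk 5: at line 1 remove [mgzae,zvq,vlaog] add [bjqwe] -> 5 lines: yzs agn bjqwe hku wgnq
Final line 4: hku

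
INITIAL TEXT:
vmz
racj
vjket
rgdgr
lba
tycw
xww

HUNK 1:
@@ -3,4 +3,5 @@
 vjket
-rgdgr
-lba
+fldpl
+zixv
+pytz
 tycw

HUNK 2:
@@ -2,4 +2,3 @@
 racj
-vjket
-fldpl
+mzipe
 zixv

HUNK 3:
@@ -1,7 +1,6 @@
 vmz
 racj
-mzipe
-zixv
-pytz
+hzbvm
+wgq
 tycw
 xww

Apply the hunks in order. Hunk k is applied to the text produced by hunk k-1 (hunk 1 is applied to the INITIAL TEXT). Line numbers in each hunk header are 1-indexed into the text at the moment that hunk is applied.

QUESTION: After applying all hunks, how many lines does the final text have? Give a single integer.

Answer: 6

Derivation:
Hunk 1: at line 3 remove [rgdgr,lba] add [fldpl,zixv,pytz] -> 8 lines: vmz racj vjket fldpl zixv pytz tycw xww
Hunk 2: at line 2 remove [vjket,fldpl] add [mzipe] -> 7 lines: vmz racj mzipe zixv pytz tycw xww
Hunk 3: at line 1 remove [mzipe,zixv,pytz] add [hzbvm,wgq] -> 6 lines: vmz racj hzbvm wgq tycw xww
Final line count: 6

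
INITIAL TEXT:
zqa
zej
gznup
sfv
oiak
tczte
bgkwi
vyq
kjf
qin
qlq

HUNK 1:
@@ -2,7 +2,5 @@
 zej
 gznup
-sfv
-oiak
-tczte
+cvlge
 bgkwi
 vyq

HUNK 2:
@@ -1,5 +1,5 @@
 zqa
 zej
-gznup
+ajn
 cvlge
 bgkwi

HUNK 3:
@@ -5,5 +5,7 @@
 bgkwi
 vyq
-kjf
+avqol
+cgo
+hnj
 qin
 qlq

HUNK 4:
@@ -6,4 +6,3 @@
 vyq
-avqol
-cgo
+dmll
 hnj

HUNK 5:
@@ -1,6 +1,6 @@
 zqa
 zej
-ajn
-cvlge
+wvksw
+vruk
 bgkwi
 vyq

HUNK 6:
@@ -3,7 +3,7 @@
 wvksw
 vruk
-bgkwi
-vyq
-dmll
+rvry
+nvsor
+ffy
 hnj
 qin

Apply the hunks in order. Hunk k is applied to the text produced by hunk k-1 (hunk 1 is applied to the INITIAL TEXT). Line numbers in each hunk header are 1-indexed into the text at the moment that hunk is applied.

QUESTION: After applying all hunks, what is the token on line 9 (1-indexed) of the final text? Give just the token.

Hunk 1: at line 2 remove [sfv,oiak,tczte] add [cvlge] -> 9 lines: zqa zej gznup cvlge bgkwi vyq kjf qin qlq
Hunk 2: at line 1 remove [gznup] add [ajn] -> 9 lines: zqa zej ajn cvlge bgkwi vyq kjf qin qlq
Hunk 3: at line 5 remove [kjf] add [avqol,cgo,hnj] -> 11 lines: zqa zej ajn cvlge bgkwi vyq avqol cgo hnj qin qlq
Hunk 4: at line 6 remove [avqol,cgo] add [dmll] -> 10 lines: zqa zej ajn cvlge bgkwi vyq dmll hnj qin qlq
Hunk 5: at line 1 remove [ajn,cvlge] add [wvksw,vruk] -> 10 lines: zqa zej wvksw vruk bgkwi vyq dmll hnj qin qlq
Hunk 6: at line 3 remove [bgkwi,vyq,dmll] add [rvry,nvsor,ffy] -> 10 lines: zqa zej wvksw vruk rvry nvsor ffy hnj qin qlq
Final line 9: qin

Answer: qin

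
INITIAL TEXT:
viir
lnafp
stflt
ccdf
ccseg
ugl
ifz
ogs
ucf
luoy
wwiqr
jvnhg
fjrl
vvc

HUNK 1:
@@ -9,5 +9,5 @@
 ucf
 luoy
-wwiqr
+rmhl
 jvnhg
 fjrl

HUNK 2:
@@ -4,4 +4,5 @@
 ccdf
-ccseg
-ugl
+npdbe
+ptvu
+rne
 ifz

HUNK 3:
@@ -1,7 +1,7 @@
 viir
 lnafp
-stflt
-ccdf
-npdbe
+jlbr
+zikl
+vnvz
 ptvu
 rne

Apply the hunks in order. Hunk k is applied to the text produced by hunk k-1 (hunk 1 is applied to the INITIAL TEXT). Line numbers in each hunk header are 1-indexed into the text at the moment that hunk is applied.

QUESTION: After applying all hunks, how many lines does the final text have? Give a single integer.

Answer: 15

Derivation:
Hunk 1: at line 9 remove [wwiqr] add [rmhl] -> 14 lines: viir lnafp stflt ccdf ccseg ugl ifz ogs ucf luoy rmhl jvnhg fjrl vvc
Hunk 2: at line 4 remove [ccseg,ugl] add [npdbe,ptvu,rne] -> 15 lines: viir lnafp stflt ccdf npdbe ptvu rne ifz ogs ucf luoy rmhl jvnhg fjrl vvc
Hunk 3: at line 1 remove [stflt,ccdf,npdbe] add [jlbr,zikl,vnvz] -> 15 lines: viir lnafp jlbr zikl vnvz ptvu rne ifz ogs ucf luoy rmhl jvnhg fjrl vvc
Final line count: 15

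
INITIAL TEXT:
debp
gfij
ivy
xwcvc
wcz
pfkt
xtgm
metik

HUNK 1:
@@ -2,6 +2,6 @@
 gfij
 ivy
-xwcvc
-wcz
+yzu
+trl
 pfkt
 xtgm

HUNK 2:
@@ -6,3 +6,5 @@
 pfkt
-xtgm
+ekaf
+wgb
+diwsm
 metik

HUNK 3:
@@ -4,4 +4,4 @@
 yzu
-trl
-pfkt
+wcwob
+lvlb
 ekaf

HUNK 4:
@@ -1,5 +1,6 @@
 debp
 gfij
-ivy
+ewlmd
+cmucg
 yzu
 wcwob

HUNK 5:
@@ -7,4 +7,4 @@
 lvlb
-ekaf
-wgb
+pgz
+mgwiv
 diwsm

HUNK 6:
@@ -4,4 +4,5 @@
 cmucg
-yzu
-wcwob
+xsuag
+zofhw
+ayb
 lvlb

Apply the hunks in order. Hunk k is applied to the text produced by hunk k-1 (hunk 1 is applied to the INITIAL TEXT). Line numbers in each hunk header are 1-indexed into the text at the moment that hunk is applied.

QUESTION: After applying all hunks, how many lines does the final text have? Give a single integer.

Hunk 1: at line 2 remove [xwcvc,wcz] add [yzu,trl] -> 8 lines: debp gfij ivy yzu trl pfkt xtgm metik
Hunk 2: at line 6 remove [xtgm] add [ekaf,wgb,diwsm] -> 10 lines: debp gfij ivy yzu trl pfkt ekaf wgb diwsm metik
Hunk 3: at line 4 remove [trl,pfkt] add [wcwob,lvlb] -> 10 lines: debp gfij ivy yzu wcwob lvlb ekaf wgb diwsm metik
Hunk 4: at line 1 remove [ivy] add [ewlmd,cmucg] -> 11 lines: debp gfij ewlmd cmucg yzu wcwob lvlb ekaf wgb diwsm metik
Hunk 5: at line 7 remove [ekaf,wgb] add [pgz,mgwiv] -> 11 lines: debp gfij ewlmd cmucg yzu wcwob lvlb pgz mgwiv diwsm metik
Hunk 6: at line 4 remove [yzu,wcwob] add [xsuag,zofhw,ayb] -> 12 lines: debp gfij ewlmd cmucg xsuag zofhw ayb lvlb pgz mgwiv diwsm metik
Final line count: 12

Answer: 12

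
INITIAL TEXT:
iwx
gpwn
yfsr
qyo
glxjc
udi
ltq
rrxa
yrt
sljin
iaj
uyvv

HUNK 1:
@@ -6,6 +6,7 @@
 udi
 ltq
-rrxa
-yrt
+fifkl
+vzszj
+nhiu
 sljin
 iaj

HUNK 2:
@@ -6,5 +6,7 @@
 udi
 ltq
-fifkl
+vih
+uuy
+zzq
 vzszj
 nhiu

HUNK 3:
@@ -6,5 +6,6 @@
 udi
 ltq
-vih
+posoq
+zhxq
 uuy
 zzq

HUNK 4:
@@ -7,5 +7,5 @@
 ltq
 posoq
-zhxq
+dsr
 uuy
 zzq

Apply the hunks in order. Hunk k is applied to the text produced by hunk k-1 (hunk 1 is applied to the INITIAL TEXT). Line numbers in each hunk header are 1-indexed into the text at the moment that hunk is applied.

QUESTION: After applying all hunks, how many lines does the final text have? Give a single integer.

Hunk 1: at line 6 remove [rrxa,yrt] add [fifkl,vzszj,nhiu] -> 13 lines: iwx gpwn yfsr qyo glxjc udi ltq fifkl vzszj nhiu sljin iaj uyvv
Hunk 2: at line 6 remove [fifkl] add [vih,uuy,zzq] -> 15 lines: iwx gpwn yfsr qyo glxjc udi ltq vih uuy zzq vzszj nhiu sljin iaj uyvv
Hunk 3: at line 6 remove [vih] add [posoq,zhxq] -> 16 lines: iwx gpwn yfsr qyo glxjc udi ltq posoq zhxq uuy zzq vzszj nhiu sljin iaj uyvv
Hunk 4: at line 7 remove [zhxq] add [dsr] -> 16 lines: iwx gpwn yfsr qyo glxjc udi ltq posoq dsr uuy zzq vzszj nhiu sljin iaj uyvv
Final line count: 16

Answer: 16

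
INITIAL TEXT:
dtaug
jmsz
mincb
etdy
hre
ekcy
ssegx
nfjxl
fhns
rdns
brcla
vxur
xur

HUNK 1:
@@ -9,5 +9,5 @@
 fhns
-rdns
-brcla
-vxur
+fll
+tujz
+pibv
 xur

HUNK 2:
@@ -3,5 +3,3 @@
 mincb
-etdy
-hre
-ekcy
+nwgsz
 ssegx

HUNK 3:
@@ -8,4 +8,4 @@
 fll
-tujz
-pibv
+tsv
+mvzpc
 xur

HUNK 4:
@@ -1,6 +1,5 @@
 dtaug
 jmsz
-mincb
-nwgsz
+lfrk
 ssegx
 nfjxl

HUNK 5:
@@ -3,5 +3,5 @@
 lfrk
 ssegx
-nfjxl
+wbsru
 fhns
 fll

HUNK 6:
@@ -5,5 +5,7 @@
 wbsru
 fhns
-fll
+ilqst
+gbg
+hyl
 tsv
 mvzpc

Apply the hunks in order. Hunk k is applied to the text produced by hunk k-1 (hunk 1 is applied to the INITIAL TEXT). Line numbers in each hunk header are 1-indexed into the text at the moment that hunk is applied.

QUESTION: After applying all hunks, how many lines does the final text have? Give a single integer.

Answer: 12

Derivation:
Hunk 1: at line 9 remove [rdns,brcla,vxur] add [fll,tujz,pibv] -> 13 lines: dtaug jmsz mincb etdy hre ekcy ssegx nfjxl fhns fll tujz pibv xur
Hunk 2: at line 3 remove [etdy,hre,ekcy] add [nwgsz] -> 11 lines: dtaug jmsz mincb nwgsz ssegx nfjxl fhns fll tujz pibv xur
Hunk 3: at line 8 remove [tujz,pibv] add [tsv,mvzpc] -> 11 lines: dtaug jmsz mincb nwgsz ssegx nfjxl fhns fll tsv mvzpc xur
Hunk 4: at line 1 remove [mincb,nwgsz] add [lfrk] -> 10 lines: dtaug jmsz lfrk ssegx nfjxl fhns fll tsv mvzpc xur
Hunk 5: at line 3 remove [nfjxl] add [wbsru] -> 10 lines: dtaug jmsz lfrk ssegx wbsru fhns fll tsv mvzpc xur
Hunk 6: at line 5 remove [fll] add [ilqst,gbg,hyl] -> 12 lines: dtaug jmsz lfrk ssegx wbsru fhns ilqst gbg hyl tsv mvzpc xur
Final line count: 12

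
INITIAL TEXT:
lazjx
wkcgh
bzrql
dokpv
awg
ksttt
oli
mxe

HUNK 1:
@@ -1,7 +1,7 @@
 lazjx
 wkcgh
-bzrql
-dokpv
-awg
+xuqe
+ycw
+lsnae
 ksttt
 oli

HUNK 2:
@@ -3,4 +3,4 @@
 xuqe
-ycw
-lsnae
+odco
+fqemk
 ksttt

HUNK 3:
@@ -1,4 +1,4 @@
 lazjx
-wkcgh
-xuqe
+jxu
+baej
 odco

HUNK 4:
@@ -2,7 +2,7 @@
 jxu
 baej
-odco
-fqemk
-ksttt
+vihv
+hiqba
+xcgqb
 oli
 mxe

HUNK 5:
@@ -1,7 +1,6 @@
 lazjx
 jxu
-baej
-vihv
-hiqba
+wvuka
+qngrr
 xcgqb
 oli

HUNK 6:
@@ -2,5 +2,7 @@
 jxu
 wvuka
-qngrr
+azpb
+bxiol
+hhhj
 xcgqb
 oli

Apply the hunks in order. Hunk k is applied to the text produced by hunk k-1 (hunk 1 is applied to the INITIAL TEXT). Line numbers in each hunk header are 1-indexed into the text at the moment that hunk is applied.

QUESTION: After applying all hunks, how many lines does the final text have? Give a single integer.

Hunk 1: at line 1 remove [bzrql,dokpv,awg] add [xuqe,ycw,lsnae] -> 8 lines: lazjx wkcgh xuqe ycw lsnae ksttt oli mxe
Hunk 2: at line 3 remove [ycw,lsnae] add [odco,fqemk] -> 8 lines: lazjx wkcgh xuqe odco fqemk ksttt oli mxe
Hunk 3: at line 1 remove [wkcgh,xuqe] add [jxu,baej] -> 8 lines: lazjx jxu baej odco fqemk ksttt oli mxe
Hunk 4: at line 2 remove [odco,fqemk,ksttt] add [vihv,hiqba,xcgqb] -> 8 lines: lazjx jxu baej vihv hiqba xcgqb oli mxe
Hunk 5: at line 1 remove [baej,vihv,hiqba] add [wvuka,qngrr] -> 7 lines: lazjx jxu wvuka qngrr xcgqb oli mxe
Hunk 6: at line 2 remove [qngrr] add [azpb,bxiol,hhhj] -> 9 lines: lazjx jxu wvuka azpb bxiol hhhj xcgqb oli mxe
Final line count: 9

Answer: 9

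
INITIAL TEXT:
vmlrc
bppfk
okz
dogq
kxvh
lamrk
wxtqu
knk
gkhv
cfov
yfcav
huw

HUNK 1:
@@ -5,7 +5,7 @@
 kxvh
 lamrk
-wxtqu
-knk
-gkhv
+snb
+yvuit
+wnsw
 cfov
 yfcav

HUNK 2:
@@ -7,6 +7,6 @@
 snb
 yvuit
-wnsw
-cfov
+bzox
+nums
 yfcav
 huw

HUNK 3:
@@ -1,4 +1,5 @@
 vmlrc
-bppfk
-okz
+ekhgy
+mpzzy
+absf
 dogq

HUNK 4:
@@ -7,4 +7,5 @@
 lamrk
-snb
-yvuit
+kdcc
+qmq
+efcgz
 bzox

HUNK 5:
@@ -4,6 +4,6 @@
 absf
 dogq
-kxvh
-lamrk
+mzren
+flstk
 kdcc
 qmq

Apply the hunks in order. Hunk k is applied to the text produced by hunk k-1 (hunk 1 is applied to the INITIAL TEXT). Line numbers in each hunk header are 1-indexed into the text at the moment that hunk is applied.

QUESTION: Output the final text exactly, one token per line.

Hunk 1: at line 5 remove [wxtqu,knk,gkhv] add [snb,yvuit,wnsw] -> 12 lines: vmlrc bppfk okz dogq kxvh lamrk snb yvuit wnsw cfov yfcav huw
Hunk 2: at line 7 remove [wnsw,cfov] add [bzox,nums] -> 12 lines: vmlrc bppfk okz dogq kxvh lamrk snb yvuit bzox nums yfcav huw
Hunk 3: at line 1 remove [bppfk,okz] add [ekhgy,mpzzy,absf] -> 13 lines: vmlrc ekhgy mpzzy absf dogq kxvh lamrk snb yvuit bzox nums yfcav huw
Hunk 4: at line 7 remove [snb,yvuit] add [kdcc,qmq,efcgz] -> 14 lines: vmlrc ekhgy mpzzy absf dogq kxvh lamrk kdcc qmq efcgz bzox nums yfcav huw
Hunk 5: at line 4 remove [kxvh,lamrk] add [mzren,flstk] -> 14 lines: vmlrc ekhgy mpzzy absf dogq mzren flstk kdcc qmq efcgz bzox nums yfcav huw

Answer: vmlrc
ekhgy
mpzzy
absf
dogq
mzren
flstk
kdcc
qmq
efcgz
bzox
nums
yfcav
huw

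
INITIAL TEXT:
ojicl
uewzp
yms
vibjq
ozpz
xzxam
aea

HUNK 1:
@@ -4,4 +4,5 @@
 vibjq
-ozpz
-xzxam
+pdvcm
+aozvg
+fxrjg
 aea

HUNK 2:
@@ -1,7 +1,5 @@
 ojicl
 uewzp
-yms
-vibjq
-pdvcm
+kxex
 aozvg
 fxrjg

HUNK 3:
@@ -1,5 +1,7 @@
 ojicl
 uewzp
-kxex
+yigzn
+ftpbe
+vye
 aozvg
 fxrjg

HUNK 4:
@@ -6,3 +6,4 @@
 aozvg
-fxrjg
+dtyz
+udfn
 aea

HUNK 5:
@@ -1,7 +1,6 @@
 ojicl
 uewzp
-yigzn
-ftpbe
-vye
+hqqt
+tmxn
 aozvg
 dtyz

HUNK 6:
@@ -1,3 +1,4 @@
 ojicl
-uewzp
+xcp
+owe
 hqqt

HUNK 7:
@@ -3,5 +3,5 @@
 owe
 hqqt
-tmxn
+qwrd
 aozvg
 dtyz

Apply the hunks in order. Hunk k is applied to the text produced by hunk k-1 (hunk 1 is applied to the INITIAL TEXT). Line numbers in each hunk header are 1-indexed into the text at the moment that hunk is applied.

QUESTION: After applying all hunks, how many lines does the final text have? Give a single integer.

Answer: 9

Derivation:
Hunk 1: at line 4 remove [ozpz,xzxam] add [pdvcm,aozvg,fxrjg] -> 8 lines: ojicl uewzp yms vibjq pdvcm aozvg fxrjg aea
Hunk 2: at line 1 remove [yms,vibjq,pdvcm] add [kxex] -> 6 lines: ojicl uewzp kxex aozvg fxrjg aea
Hunk 3: at line 1 remove [kxex] add [yigzn,ftpbe,vye] -> 8 lines: ojicl uewzp yigzn ftpbe vye aozvg fxrjg aea
Hunk 4: at line 6 remove [fxrjg] add [dtyz,udfn] -> 9 lines: ojicl uewzp yigzn ftpbe vye aozvg dtyz udfn aea
Hunk 5: at line 1 remove [yigzn,ftpbe,vye] add [hqqt,tmxn] -> 8 lines: ojicl uewzp hqqt tmxn aozvg dtyz udfn aea
Hunk 6: at line 1 remove [uewzp] add [xcp,owe] -> 9 lines: ojicl xcp owe hqqt tmxn aozvg dtyz udfn aea
Hunk 7: at line 3 remove [tmxn] add [qwrd] -> 9 lines: ojicl xcp owe hqqt qwrd aozvg dtyz udfn aea
Final line count: 9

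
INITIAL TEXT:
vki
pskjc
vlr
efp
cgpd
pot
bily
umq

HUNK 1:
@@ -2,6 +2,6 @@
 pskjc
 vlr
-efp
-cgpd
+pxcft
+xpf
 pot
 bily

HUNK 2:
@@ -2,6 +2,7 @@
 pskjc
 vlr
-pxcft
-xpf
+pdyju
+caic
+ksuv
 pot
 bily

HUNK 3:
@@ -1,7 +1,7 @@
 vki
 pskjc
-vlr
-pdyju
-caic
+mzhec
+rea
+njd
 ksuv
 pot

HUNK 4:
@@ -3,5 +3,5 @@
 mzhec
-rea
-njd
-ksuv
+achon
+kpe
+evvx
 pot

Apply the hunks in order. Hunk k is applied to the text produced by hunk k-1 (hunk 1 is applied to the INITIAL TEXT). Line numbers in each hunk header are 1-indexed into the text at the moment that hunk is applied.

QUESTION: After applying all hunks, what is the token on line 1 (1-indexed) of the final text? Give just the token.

Answer: vki

Derivation:
Hunk 1: at line 2 remove [efp,cgpd] add [pxcft,xpf] -> 8 lines: vki pskjc vlr pxcft xpf pot bily umq
Hunk 2: at line 2 remove [pxcft,xpf] add [pdyju,caic,ksuv] -> 9 lines: vki pskjc vlr pdyju caic ksuv pot bily umq
Hunk 3: at line 1 remove [vlr,pdyju,caic] add [mzhec,rea,njd] -> 9 lines: vki pskjc mzhec rea njd ksuv pot bily umq
Hunk 4: at line 3 remove [rea,njd,ksuv] add [achon,kpe,evvx] -> 9 lines: vki pskjc mzhec achon kpe evvx pot bily umq
Final line 1: vki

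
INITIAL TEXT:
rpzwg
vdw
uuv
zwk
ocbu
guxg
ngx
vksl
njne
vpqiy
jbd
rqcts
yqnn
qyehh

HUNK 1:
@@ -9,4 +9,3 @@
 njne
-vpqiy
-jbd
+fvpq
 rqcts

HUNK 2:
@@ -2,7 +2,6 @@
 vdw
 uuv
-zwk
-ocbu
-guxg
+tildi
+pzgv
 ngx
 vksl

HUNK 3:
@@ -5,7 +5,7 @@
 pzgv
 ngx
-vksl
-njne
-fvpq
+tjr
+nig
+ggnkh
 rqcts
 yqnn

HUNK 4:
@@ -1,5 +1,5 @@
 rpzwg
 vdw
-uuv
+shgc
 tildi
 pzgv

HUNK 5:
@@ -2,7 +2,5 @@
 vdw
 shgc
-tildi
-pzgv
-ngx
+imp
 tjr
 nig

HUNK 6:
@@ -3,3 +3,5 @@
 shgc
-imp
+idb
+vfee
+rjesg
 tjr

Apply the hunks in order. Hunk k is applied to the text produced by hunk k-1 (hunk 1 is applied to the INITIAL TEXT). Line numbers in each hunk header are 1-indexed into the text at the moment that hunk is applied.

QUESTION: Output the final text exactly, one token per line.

Hunk 1: at line 9 remove [vpqiy,jbd] add [fvpq] -> 13 lines: rpzwg vdw uuv zwk ocbu guxg ngx vksl njne fvpq rqcts yqnn qyehh
Hunk 2: at line 2 remove [zwk,ocbu,guxg] add [tildi,pzgv] -> 12 lines: rpzwg vdw uuv tildi pzgv ngx vksl njne fvpq rqcts yqnn qyehh
Hunk 3: at line 5 remove [vksl,njne,fvpq] add [tjr,nig,ggnkh] -> 12 lines: rpzwg vdw uuv tildi pzgv ngx tjr nig ggnkh rqcts yqnn qyehh
Hunk 4: at line 1 remove [uuv] add [shgc] -> 12 lines: rpzwg vdw shgc tildi pzgv ngx tjr nig ggnkh rqcts yqnn qyehh
Hunk 5: at line 2 remove [tildi,pzgv,ngx] add [imp] -> 10 lines: rpzwg vdw shgc imp tjr nig ggnkh rqcts yqnn qyehh
Hunk 6: at line 3 remove [imp] add [idb,vfee,rjesg] -> 12 lines: rpzwg vdw shgc idb vfee rjesg tjr nig ggnkh rqcts yqnn qyehh

Answer: rpzwg
vdw
shgc
idb
vfee
rjesg
tjr
nig
ggnkh
rqcts
yqnn
qyehh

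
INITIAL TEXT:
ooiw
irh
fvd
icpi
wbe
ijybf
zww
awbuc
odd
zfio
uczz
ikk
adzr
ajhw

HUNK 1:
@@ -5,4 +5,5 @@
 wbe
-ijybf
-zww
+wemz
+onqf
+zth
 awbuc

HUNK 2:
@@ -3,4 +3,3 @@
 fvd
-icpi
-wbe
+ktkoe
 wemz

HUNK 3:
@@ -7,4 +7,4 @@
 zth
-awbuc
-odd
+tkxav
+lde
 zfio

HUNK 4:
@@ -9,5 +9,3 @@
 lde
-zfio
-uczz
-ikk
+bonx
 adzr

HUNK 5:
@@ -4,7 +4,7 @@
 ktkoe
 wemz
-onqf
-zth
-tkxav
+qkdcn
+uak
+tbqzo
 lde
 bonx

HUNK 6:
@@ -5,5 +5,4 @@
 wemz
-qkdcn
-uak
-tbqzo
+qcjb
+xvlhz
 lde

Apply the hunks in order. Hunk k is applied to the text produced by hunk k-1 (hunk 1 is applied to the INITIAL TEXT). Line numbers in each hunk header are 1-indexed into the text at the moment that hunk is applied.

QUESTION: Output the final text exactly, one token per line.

Hunk 1: at line 5 remove [ijybf,zww] add [wemz,onqf,zth] -> 15 lines: ooiw irh fvd icpi wbe wemz onqf zth awbuc odd zfio uczz ikk adzr ajhw
Hunk 2: at line 3 remove [icpi,wbe] add [ktkoe] -> 14 lines: ooiw irh fvd ktkoe wemz onqf zth awbuc odd zfio uczz ikk adzr ajhw
Hunk 3: at line 7 remove [awbuc,odd] add [tkxav,lde] -> 14 lines: ooiw irh fvd ktkoe wemz onqf zth tkxav lde zfio uczz ikk adzr ajhw
Hunk 4: at line 9 remove [zfio,uczz,ikk] add [bonx] -> 12 lines: ooiw irh fvd ktkoe wemz onqf zth tkxav lde bonx adzr ajhw
Hunk 5: at line 4 remove [onqf,zth,tkxav] add [qkdcn,uak,tbqzo] -> 12 lines: ooiw irh fvd ktkoe wemz qkdcn uak tbqzo lde bonx adzr ajhw
Hunk 6: at line 5 remove [qkdcn,uak,tbqzo] add [qcjb,xvlhz] -> 11 lines: ooiw irh fvd ktkoe wemz qcjb xvlhz lde bonx adzr ajhw

Answer: ooiw
irh
fvd
ktkoe
wemz
qcjb
xvlhz
lde
bonx
adzr
ajhw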